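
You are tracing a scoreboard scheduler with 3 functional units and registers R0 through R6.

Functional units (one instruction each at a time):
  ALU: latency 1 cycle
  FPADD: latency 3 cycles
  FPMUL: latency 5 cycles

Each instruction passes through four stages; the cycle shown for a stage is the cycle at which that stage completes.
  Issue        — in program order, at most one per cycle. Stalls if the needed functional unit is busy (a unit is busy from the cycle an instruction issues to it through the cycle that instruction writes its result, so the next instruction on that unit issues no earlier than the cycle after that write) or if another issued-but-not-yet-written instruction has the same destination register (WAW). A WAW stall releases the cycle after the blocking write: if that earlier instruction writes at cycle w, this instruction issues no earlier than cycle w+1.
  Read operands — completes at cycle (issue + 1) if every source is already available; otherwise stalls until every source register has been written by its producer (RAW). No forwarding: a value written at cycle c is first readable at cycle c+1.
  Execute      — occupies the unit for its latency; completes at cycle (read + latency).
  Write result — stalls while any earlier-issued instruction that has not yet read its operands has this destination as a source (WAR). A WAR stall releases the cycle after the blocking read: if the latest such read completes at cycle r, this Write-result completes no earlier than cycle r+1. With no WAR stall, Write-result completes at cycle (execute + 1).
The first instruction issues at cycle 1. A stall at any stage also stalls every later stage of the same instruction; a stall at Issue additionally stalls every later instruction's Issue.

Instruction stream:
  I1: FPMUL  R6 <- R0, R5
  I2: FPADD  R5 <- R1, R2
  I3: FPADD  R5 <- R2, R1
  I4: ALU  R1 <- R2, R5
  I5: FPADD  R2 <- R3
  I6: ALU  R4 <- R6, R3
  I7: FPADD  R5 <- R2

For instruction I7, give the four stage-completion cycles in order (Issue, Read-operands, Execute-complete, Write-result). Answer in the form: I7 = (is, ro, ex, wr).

t=1  I1 dispatched to FPMUL
t=2  I1 operands ready; I2 dispatched to FPADD
t=3  I2 operands ready
t=6  I2 complete
t=7  I1 complete; R5←I2
t=8  R6←I1; I3 dispatched to FPADD
t=9  I3 operands ready; I4 dispatched to ALU
t=12  I3 complete
t=13  R5←I3
t=14  I4 operands ready; I5 dispatched to FPADD
t=15  I4 complete; I5 operands ready
t=16  R1←I4
t=17  I6 dispatched to ALU
t=18  I5 complete; I6 operands ready
t=19  R2←I5; I6 complete
t=20  R4←I6; I7 dispatched to FPADD
t=21  I7 operands ready
t=24  I7 complete
t=25  R5←I7

I7 = (20, 21, 24, 25)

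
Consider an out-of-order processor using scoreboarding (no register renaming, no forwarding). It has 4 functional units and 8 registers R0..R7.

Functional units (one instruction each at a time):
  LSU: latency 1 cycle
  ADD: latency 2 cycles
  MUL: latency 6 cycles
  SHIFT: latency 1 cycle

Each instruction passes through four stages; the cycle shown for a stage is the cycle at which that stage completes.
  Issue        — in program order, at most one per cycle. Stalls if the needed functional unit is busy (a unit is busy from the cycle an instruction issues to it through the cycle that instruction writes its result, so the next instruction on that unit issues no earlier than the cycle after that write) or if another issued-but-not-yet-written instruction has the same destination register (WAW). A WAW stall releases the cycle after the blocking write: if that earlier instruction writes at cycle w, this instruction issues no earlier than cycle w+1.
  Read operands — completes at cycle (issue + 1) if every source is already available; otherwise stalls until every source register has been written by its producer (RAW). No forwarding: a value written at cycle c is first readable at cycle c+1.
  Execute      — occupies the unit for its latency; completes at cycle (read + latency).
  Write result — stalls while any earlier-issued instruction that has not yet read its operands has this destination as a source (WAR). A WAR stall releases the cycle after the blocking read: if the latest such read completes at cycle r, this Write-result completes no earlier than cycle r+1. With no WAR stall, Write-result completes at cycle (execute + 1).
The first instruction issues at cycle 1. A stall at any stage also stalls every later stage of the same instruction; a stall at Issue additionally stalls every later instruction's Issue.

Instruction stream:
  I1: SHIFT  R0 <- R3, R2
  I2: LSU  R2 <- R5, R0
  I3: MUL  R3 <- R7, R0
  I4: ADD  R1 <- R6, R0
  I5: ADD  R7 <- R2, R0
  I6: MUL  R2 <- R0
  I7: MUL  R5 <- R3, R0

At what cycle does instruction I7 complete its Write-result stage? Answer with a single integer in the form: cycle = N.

cycle = 30

cycle 1: I1→SHIFT
cycle 2: I1 RO, I2→LSU
cycle 3: I1 EX, I3→MUL
cycle 4: I1 WR R0, I4→ADD
cycle 5: I2 RO, I3 RO, I4 RO
cycle 6: I2 EX
cycle 7: I2 WR R2, I4 EX
cycle 8: I4 WR R1
cycle 9: I5→ADD
cycle 10: I5 RO
cycle 11: I3 EX
cycle 12: I3 WR R3, I5 EX
cycle 13: I5 WR R7, I6→MUL
cycle 14: I6 RO
cycle 20: I6 EX
cycle 21: I6 WR R2
cycle 22: I7→MUL
cycle 23: I7 RO
cycle 29: I7 EX
cycle 30: I7 WR R5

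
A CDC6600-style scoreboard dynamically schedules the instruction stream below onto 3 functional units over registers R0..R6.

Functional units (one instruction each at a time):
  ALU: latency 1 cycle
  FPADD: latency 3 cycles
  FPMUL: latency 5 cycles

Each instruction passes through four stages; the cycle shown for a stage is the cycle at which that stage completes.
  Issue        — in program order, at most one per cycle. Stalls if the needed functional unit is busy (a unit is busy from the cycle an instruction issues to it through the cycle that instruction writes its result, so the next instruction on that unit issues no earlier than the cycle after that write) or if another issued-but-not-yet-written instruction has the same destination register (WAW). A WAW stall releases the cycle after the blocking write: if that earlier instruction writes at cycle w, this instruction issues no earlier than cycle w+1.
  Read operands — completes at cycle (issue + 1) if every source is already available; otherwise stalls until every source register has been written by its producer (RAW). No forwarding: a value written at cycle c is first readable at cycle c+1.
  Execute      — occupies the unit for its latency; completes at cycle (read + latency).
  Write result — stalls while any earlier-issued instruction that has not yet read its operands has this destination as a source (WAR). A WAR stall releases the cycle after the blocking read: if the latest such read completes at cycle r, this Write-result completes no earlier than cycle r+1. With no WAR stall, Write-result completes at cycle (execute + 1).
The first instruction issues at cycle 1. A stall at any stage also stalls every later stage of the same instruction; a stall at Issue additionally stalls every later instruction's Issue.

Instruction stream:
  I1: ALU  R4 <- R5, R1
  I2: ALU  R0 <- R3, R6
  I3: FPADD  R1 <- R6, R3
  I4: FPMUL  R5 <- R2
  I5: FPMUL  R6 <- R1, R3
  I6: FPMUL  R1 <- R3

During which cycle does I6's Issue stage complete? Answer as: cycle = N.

I1: IS=1 RO=2 EX=3 WR=4
I2: IS=5 RO=6 EX=7 WR=8  [struct: ALU busy until I1 writes@4]
I3: IS=6 RO=7 EX=10 WR=11
I4: IS=7 RO=8 EX=13 WR=14
I5: IS=15 RO=16 EX=21 WR=22  [struct: FPMUL busy until I4 writes@14]
I6: IS=23 RO=24 EX=29 WR=30  [struct: FPMUL busy until I5 writes@22]

cycle = 23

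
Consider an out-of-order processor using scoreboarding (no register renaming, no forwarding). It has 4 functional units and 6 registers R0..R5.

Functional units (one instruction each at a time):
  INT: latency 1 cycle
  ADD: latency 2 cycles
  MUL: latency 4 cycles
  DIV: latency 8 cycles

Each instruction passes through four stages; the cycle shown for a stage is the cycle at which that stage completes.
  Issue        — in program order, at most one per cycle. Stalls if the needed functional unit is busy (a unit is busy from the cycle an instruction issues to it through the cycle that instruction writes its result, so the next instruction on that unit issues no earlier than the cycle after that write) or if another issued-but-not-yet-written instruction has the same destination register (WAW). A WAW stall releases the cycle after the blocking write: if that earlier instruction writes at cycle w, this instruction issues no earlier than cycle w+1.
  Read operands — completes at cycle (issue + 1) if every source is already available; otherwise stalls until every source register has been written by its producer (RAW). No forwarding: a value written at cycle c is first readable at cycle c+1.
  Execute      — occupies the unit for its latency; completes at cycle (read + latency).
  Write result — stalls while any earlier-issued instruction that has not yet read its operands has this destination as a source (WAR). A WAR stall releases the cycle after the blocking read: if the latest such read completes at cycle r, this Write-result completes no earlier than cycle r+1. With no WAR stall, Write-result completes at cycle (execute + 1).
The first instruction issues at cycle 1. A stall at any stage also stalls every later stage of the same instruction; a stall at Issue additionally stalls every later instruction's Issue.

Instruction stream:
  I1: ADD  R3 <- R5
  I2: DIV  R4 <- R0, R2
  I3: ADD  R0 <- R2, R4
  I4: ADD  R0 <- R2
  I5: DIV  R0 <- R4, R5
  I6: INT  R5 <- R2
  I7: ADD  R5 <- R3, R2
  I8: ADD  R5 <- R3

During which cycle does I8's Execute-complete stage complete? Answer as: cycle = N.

cycle = 35

I1: IS=1 RO=2 EX=4 WR=5
I2: IS=2 RO=3 EX=11 WR=12
I3: IS=6 RO=13 EX=15 WR=16  [struct: ADD busy until I1 writes@5; RAW R4: wait I2 write@12]
I4: IS=17 RO=18 EX=20 WR=21  [struct: ADD busy until I3 writes@16]
I5: IS=22 RO=23 EX=31 WR=32  [WAW R0: wait I4 write@21]
I6: IS=23 RO=24 EX=25 WR=26
I7: IS=27 RO=28 EX=30 WR=31  [WAW R5: wait I6 write@26]
I8: IS=32 RO=33 EX=35 WR=36  [struct: ADD busy until I7 writes@31]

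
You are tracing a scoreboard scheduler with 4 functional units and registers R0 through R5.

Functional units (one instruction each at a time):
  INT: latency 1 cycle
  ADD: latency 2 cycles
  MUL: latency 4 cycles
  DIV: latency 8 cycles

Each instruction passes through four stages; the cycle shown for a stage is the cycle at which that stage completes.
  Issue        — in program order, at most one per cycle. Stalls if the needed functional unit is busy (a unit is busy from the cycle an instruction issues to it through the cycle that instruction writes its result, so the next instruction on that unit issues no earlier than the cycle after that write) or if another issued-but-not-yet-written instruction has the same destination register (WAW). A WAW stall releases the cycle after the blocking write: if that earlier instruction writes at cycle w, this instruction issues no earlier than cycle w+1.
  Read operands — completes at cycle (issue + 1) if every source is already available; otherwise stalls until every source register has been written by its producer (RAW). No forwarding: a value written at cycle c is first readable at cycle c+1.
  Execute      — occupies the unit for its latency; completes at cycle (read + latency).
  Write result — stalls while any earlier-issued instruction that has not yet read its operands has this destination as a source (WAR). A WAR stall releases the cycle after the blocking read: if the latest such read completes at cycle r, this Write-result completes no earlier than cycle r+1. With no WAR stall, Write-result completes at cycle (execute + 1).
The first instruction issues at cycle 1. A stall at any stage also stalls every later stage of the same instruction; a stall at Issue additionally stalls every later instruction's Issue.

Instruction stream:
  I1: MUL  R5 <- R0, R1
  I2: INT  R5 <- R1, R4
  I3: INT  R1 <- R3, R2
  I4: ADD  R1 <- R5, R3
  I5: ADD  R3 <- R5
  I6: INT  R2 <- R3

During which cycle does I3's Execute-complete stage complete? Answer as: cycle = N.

cycle = 14

[1] I1→MUL
[2] I1 RO
[6] I1 EX
[7] I1 WR R5
[8] I2→INT
[9] I2 RO
[10] I2 EX
[11] I2 WR R5
[12] I3→INT
[13] I3 RO
[14] I3 EX
[15] I3 WR R1
[16] I4→ADD
[17] I4 RO
[19] I4 EX
[20] I4 WR R1
[21] I5→ADD
[22] I5 RO, I6→INT
[24] I5 EX
[25] I5 WR R3
[26] I6 RO
[27] I6 EX
[28] I6 WR R2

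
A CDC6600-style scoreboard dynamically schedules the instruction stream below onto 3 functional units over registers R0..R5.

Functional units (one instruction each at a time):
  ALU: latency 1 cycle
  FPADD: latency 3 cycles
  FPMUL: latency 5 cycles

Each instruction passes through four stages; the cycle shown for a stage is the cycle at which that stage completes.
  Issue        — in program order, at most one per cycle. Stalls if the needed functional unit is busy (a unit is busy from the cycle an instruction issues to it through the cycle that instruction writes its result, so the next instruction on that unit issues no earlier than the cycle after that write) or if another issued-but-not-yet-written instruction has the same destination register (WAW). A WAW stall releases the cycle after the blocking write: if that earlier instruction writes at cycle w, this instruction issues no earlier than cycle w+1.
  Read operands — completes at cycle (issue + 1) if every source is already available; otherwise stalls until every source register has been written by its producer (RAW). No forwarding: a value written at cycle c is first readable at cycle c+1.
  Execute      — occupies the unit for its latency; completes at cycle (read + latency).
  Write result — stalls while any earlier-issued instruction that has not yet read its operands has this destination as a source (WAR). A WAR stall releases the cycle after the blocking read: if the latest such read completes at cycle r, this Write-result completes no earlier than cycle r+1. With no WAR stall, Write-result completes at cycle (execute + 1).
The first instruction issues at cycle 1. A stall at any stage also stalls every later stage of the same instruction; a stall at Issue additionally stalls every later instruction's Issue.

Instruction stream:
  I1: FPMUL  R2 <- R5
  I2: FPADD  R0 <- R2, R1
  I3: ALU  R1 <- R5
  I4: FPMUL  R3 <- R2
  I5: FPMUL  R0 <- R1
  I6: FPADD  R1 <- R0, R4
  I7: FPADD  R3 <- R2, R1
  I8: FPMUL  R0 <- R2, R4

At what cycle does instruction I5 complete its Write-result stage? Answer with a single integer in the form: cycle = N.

I1  is:1  ro:2  ex:7  wr:8
I2  is:2  ro:9  ex:12  wr:13  — RAW R2: wait I1 write@8
I3  is:3  ro:4  ex:5  wr:10  — WAR R1: wait I2 read@9
I4  is:9  ro:10  ex:15  wr:16  — struct: FPMUL busy until I1 writes@8
I5  is:17  ro:18  ex:23  wr:24  — struct: FPMUL busy until I4 writes@16
I6  is:18  ro:25  ex:28  wr:29  — RAW R0: wait I5 write@24
I7  is:30  ro:31  ex:34  wr:35  — struct: FPADD busy until I6 writes@29
I8  is:31  ro:32  ex:37  wr:38

cycle = 24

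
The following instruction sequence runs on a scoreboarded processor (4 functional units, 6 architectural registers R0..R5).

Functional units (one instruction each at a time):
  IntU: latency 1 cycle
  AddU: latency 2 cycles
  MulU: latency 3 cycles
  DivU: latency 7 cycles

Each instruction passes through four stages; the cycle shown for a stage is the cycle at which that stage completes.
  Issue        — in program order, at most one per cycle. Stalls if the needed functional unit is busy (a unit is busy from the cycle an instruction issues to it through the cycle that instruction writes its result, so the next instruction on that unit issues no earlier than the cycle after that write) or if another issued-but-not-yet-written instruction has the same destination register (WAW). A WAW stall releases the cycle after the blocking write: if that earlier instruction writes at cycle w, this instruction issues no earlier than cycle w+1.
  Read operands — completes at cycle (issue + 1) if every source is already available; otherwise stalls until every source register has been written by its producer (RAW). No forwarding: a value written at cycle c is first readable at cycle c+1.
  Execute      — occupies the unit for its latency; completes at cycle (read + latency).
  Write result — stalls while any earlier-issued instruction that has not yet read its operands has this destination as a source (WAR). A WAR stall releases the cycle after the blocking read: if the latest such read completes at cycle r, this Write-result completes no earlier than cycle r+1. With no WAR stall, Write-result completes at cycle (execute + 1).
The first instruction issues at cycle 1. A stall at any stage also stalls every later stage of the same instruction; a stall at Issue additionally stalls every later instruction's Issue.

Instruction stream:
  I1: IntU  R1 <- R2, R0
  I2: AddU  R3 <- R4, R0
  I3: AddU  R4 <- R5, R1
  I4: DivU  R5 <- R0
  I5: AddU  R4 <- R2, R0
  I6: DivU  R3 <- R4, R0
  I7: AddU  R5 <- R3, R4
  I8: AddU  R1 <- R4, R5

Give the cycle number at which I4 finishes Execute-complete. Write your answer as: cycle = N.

cycle = 16

  I1 | 1 | 2 | 3 | 4
  I2 | 2 | 3 | 5 | 6
  I3 | 7 | 8 | 10 | 11   struct: AddU busy until I2 writes@6
  I4 | 8 | 9 | 16 | 17
  I5 | 12 | 13 | 15 | 16   struct: AddU busy until I3 writes@11
  I6 | 18 | 19 | 26 | 27   struct: DivU busy until I4 writes@17
  I7 | 19 | 28 | 30 | 31   RAW R3: wait I6 write@27
  I8 | 32 | 33 | 35 | 36   struct: AddU busy until I7 writes@31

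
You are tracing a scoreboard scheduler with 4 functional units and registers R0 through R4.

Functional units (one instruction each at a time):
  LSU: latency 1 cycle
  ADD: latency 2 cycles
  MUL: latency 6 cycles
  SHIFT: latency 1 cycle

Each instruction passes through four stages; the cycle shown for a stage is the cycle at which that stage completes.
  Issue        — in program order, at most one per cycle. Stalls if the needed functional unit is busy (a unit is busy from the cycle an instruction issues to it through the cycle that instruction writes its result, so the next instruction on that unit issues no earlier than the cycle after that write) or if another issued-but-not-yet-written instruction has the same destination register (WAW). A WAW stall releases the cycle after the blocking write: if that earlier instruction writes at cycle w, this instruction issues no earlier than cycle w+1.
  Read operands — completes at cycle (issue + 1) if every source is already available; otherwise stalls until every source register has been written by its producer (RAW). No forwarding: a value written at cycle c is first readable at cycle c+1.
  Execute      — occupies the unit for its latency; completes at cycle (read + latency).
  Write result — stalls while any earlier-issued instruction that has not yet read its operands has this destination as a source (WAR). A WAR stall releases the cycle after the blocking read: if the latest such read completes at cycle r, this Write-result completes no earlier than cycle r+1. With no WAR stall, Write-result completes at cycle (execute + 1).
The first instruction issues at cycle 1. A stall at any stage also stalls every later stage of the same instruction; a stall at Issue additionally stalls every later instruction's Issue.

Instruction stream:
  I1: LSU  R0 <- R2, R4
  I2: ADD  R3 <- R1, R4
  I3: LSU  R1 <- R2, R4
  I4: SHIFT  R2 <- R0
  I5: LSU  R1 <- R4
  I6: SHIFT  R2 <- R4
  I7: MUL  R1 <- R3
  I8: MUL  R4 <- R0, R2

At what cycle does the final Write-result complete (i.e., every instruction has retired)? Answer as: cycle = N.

[1] I1 issues→LSU
[2] I1 reads; I2 issues→ADD
[3] I1 exec-done; I2 reads
[4] I1 writes R0
[5] I2 exec-done; I3 issues→LSU
[6] I2 writes R3; I3 reads; I4 issues→SHIFT
[7] I3 exec-done; I4 reads
[8] I3 writes R1; I4 exec-done
[9] I4 writes R2; I5 issues→LSU
[10] I5 reads; I6 issues→SHIFT
[11] I5 exec-done; I6 reads
[12] I5 writes R1; I6 exec-done
[13] I6 writes R2; I7 issues→MUL
[14] I7 reads
[20] I7 exec-done
[21] I7 writes R1
[22] I8 issues→MUL
[23] I8 reads
[29] I8 exec-done
[30] I8 writes R4

cycle = 30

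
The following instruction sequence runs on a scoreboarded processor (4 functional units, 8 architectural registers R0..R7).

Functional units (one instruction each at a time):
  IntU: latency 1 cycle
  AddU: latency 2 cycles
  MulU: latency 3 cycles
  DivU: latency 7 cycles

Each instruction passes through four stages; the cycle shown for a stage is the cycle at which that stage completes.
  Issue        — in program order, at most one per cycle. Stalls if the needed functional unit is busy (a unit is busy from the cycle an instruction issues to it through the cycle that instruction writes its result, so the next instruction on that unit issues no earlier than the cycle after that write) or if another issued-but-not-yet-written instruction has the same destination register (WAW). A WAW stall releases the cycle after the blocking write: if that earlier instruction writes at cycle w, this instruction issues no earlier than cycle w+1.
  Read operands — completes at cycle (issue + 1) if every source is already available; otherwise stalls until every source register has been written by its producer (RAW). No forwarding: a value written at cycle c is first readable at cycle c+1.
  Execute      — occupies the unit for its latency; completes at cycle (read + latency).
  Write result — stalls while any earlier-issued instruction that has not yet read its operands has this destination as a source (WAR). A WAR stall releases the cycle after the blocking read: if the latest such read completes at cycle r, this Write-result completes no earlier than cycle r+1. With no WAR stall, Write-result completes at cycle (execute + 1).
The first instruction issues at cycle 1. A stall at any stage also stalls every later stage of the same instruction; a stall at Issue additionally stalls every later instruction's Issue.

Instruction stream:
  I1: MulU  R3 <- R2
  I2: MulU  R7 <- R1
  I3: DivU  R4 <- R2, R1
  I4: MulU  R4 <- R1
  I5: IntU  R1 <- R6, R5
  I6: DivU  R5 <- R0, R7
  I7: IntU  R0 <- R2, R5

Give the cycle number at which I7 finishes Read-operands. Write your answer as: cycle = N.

cycle = 30

cycle 1: I1→MulU
cycle 2: I1 RO
cycle 5: I1 EX
cycle 6: I1 WR R3
cycle 7: I2→MulU
cycle 8: I2 RO | I3→DivU
cycle 9: I3 RO
cycle 11: I2 EX
cycle 12: I2 WR R7
cycle 16: I3 EX
cycle 17: I3 WR R4
cycle 18: I4→MulU
cycle 19: I4 RO | I5→IntU
cycle 20: I5 RO | I6→DivU
cycle 21: I5 EX | I6 RO
cycle 22: I4 EX | I5 WR R1
cycle 23: I4 WR R4 | I7→IntU
cycle 28: I6 EX
cycle 29: I6 WR R5
cycle 30: I7 RO
cycle 31: I7 EX
cycle 32: I7 WR R0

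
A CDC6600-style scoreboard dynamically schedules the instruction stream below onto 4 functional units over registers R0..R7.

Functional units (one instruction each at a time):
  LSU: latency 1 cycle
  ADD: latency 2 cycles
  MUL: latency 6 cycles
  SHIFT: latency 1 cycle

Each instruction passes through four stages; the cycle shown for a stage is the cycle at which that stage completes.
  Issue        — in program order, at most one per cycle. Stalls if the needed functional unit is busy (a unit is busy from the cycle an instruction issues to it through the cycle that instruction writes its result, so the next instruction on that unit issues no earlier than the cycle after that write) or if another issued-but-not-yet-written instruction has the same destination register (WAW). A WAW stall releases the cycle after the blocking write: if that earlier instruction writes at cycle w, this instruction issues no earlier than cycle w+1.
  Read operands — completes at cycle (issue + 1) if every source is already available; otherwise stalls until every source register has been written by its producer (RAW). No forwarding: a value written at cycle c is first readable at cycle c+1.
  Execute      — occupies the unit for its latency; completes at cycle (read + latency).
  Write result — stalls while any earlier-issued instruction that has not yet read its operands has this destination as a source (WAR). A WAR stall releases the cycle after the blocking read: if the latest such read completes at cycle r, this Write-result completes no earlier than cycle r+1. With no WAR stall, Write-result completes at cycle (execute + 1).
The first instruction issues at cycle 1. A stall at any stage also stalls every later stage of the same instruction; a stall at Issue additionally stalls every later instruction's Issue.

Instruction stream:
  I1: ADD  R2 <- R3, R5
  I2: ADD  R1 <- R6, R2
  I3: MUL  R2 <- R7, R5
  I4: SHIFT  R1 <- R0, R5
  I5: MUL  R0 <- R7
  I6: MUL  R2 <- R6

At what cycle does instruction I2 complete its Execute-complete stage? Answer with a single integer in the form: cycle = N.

[1] I1 dispatched to ADD
[2] I1 operands ready
[4] I1 complete
[5] R2←I1
[6] I2 dispatched to ADD
[7] I2 operands ready, I3 dispatched to MUL
[8] I3 operands ready
[9] I2 complete
[10] R1←I2
[11] I4 dispatched to SHIFT
[12] I4 operands ready
[13] I4 complete
[14] I3 complete, R1←I4
[15] R2←I3
[16] I5 dispatched to MUL
[17] I5 operands ready
[23] I5 complete
[24] R0←I5
[25] I6 dispatched to MUL
[26] I6 operands ready
[32] I6 complete
[33] R2←I6

cycle = 9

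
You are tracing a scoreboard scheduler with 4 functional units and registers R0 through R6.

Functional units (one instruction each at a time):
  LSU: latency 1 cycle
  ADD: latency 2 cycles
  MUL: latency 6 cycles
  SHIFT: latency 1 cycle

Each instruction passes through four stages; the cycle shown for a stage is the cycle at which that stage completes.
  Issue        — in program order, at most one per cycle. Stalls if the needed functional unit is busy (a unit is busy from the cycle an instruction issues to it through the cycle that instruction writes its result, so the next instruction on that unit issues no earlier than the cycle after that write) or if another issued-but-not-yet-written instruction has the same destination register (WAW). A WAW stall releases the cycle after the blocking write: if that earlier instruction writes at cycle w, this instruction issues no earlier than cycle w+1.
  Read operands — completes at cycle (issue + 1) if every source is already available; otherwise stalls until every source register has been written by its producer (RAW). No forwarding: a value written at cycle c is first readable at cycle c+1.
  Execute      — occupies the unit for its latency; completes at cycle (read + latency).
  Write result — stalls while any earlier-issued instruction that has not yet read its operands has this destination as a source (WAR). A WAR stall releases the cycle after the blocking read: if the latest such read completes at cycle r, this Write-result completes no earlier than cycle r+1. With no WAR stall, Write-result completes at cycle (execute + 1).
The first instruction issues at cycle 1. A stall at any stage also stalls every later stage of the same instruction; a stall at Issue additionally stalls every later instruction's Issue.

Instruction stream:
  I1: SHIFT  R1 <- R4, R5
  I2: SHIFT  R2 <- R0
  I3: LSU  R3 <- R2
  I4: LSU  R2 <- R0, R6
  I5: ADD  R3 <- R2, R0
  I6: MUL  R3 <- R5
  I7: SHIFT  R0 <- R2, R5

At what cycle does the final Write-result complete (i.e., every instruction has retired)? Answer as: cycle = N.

I1: IS=1 RO=2 EX=3 WR=4
I2: IS=5 RO=6 EX=7 WR=8  [struct: SHIFT busy until I1 writes@4]
I3: IS=6 RO=9 EX=10 WR=11  [RAW R2: wait I2 write@8]
I4: IS=12 RO=13 EX=14 WR=15  [struct: LSU busy until I3 writes@11]
I5: IS=13 RO=16 EX=18 WR=19  [RAW R2: wait I4 write@15]
I6: IS=20 RO=21 EX=27 WR=28  [WAW R3: wait I5 write@19]
I7: IS=21 RO=22 EX=23 WR=24

cycle = 28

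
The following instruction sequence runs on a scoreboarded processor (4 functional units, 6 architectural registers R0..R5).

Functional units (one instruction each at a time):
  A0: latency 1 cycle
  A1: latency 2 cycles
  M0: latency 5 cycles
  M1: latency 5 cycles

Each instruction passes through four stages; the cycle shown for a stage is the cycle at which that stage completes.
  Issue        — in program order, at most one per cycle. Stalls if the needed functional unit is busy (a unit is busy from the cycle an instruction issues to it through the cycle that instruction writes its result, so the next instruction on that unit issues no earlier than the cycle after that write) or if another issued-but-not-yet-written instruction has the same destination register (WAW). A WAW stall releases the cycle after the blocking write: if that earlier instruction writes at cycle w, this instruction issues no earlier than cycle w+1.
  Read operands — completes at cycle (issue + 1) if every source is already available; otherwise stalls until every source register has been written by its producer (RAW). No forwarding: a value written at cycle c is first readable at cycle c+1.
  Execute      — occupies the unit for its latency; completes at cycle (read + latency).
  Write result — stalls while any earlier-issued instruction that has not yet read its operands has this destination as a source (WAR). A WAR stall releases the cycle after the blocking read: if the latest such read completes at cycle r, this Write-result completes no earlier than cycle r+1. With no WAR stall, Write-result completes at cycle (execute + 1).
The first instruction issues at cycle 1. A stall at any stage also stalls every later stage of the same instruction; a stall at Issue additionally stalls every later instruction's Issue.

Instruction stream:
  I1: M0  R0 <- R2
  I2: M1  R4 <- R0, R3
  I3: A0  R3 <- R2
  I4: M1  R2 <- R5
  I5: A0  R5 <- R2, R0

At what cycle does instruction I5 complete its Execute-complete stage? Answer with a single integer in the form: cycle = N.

  I1 | 1 | 2 | 7 | 8
  I2 | 2 | 9 | 14 | 15   RAW R0: wait I1 write@8
  I3 | 3 | 4 | 5 | 10   WAR R3: wait I2 read@9
  I4 | 16 | 17 | 22 | 23   struct: M1 busy until I2 writes@15
  I5 | 17 | 24 | 25 | 26   RAW R2: wait I4 write@23

cycle = 25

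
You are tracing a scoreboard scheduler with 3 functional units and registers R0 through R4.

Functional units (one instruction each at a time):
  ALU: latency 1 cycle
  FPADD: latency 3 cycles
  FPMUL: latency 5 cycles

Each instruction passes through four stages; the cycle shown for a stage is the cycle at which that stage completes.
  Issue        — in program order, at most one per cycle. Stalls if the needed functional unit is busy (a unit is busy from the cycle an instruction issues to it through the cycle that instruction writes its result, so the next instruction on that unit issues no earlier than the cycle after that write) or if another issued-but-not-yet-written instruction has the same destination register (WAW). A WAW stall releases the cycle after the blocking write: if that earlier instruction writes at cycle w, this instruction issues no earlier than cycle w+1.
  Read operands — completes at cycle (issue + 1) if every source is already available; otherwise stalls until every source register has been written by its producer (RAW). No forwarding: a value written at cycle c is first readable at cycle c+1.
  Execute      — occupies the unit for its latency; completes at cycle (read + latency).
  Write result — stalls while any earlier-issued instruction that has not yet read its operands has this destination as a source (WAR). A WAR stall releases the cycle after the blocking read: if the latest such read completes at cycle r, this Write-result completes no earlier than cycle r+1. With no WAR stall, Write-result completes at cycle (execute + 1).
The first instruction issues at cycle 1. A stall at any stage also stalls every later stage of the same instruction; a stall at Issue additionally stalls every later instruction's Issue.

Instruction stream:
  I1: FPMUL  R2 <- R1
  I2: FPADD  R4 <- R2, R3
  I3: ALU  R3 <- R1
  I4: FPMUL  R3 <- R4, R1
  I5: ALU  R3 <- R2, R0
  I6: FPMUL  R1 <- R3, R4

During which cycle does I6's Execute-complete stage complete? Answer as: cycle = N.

[1] I1 dispatched to FPMUL
[2] I1 operands ready | I2 dispatched to FPADD
[3] I3 dispatched to ALU
[4] I3 operands ready
[5] I3 complete
[7] I1 complete
[8] R2←I1
[9] I2 operands ready
[10] R3←I3
[11] I4 dispatched to FPMUL
[12] I2 complete
[13] R4←I2
[14] I4 operands ready
[19] I4 complete
[20] R3←I4
[21] I5 dispatched to ALU
[22] I5 operands ready | I6 dispatched to FPMUL
[23] I5 complete
[24] R3←I5
[25] I6 operands ready
[30] I6 complete
[31] R1←I6

cycle = 30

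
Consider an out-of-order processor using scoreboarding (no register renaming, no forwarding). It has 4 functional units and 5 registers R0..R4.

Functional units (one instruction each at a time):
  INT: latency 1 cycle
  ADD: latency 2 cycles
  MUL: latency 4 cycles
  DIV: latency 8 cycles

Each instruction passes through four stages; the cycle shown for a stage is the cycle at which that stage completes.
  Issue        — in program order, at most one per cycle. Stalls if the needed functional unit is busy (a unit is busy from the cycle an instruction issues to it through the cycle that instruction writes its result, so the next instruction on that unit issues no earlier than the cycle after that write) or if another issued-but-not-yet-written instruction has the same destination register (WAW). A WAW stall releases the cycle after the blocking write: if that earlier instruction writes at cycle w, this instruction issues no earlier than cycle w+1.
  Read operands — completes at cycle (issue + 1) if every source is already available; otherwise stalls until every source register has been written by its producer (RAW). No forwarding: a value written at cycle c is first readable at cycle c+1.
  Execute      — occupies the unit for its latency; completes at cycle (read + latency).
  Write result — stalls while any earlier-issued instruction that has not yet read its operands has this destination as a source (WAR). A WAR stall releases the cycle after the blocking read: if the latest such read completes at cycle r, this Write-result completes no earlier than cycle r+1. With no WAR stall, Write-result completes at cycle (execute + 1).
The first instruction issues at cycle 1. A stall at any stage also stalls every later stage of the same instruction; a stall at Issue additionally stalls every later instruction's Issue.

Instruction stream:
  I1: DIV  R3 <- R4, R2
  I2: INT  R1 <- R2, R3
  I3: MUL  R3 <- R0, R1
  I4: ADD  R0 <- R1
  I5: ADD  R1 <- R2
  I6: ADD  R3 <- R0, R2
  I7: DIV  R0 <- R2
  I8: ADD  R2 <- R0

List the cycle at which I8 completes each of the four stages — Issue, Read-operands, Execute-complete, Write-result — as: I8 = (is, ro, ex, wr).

c1: I1 dispatched to DIV
c2: I1 operands ready, I2 dispatched to INT
c10: I1 complete
c11: R3←I1
c12: I2 operands ready, I3 dispatched to MUL
c13: I2 complete, I4 dispatched to ADD
c14: R1←I2
c15: I3 operands ready, I4 operands ready
c17: I4 complete
c18: R0←I4
c19: I3 complete, I5 dispatched to ADD
c20: R3←I3, I5 operands ready
c22: I5 complete
c23: R1←I5
c24: I6 dispatched to ADD
c25: I6 operands ready, I7 dispatched to DIV
c26: I7 operands ready
c27: I6 complete
c28: R3←I6
c29: I8 dispatched to ADD
c34: I7 complete
c35: R0←I7
c36: I8 operands ready
c38: I8 complete
c39: R2←I8

I8 = (29, 36, 38, 39)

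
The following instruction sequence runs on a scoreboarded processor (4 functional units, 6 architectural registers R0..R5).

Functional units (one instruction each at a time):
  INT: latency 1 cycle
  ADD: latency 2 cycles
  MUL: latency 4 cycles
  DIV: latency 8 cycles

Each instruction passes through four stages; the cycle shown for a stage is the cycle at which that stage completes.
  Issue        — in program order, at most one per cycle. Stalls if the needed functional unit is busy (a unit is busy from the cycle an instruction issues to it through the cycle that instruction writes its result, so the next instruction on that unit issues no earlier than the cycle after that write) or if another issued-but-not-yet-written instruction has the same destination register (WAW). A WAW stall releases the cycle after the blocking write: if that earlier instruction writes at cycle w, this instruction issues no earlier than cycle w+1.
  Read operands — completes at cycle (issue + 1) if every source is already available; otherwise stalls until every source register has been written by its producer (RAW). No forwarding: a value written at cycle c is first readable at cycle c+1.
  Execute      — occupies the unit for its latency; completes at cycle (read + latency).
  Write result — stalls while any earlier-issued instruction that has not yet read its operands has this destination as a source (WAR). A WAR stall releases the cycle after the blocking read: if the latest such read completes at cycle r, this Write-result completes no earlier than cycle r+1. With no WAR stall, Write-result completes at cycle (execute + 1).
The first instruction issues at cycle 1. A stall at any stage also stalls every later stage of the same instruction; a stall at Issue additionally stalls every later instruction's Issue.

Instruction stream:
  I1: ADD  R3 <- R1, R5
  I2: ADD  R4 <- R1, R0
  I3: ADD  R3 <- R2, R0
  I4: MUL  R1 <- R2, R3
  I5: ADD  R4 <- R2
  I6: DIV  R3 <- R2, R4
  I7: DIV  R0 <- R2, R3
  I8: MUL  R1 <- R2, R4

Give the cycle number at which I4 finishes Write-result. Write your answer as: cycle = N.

c1: I1 dispatched to ADD
c2: I1 operands ready
c4: I1 complete
c5: R3←I1
c6: I2 dispatched to ADD
c7: I2 operands ready
c9: I2 complete
c10: R4←I2
c11: I3 dispatched to ADD
c12: I3 operands ready · I4 dispatched to MUL
c14: I3 complete
c15: R3←I3
c16: I4 operands ready · I5 dispatched to ADD
c17: I5 operands ready · I6 dispatched to DIV
c19: I5 complete
c20: I4 complete · R4←I5
c21: R1←I4 · I6 operands ready
c29: I6 complete
c30: R3←I6
c31: I7 dispatched to DIV
c32: I7 operands ready · I8 dispatched to MUL
c33: I8 operands ready
c37: I8 complete
c38: R1←I8
c40: I7 complete
c41: R0←I7

cycle = 21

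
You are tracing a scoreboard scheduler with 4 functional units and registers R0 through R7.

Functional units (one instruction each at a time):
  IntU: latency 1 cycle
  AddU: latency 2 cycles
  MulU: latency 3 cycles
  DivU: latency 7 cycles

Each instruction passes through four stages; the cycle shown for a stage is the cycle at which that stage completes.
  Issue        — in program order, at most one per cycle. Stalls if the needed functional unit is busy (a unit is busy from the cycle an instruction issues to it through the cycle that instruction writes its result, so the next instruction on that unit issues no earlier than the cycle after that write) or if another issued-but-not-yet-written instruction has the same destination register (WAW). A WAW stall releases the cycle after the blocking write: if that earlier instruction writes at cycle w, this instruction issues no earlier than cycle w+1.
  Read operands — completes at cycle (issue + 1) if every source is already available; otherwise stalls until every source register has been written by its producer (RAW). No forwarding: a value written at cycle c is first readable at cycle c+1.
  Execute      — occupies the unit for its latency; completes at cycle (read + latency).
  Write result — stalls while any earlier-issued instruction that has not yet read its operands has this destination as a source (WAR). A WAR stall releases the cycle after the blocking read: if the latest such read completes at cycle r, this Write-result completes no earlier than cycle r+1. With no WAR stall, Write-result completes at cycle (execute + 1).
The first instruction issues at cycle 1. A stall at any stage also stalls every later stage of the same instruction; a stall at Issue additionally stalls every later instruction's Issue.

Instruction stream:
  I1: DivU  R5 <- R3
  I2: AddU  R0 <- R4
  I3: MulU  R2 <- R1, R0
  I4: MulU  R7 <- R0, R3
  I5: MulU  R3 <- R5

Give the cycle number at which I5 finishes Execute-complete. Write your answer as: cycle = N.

cycle = 22

t=1  issue I1 (DivU)
t=2  I1 read-ops, issue I2 (AddU)
t=3  I2 read-ops, issue I3 (MulU)
t=5  I2 finished on AddU
t=6  I2→R0
t=7  I3 read-ops
t=9  I1 finished on DivU
t=10  I1→R5, I3 finished on MulU
t=11  I3→R2
t=12  issue I4 (MulU)
t=13  I4 read-ops
t=16  I4 finished on MulU
t=17  I4→R7
t=18  issue I5 (MulU)
t=19  I5 read-ops
t=22  I5 finished on MulU
t=23  I5→R3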